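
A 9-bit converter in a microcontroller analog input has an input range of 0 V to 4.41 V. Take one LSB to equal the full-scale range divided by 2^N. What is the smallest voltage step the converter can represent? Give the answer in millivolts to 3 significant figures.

8.61 mV

V_FS = 4.41 V.
Number of codes = 2^9 = 512.
Step size = 4.41/512 V = 8.61 mV.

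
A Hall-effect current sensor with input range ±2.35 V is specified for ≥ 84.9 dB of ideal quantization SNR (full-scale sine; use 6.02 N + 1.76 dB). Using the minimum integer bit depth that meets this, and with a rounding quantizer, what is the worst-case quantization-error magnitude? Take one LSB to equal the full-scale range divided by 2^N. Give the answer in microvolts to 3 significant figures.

The full-scale span is 2.35 − (-2.35) = 4.7 V.
Required N = ⌈(84.9 − 1.76)/6.02⌉ = ⌈13.811⌉ = 14.
LSB = 4.7 V / 2^14 = 286.87 µV.
|e|_max = LSB/2 = 143 µV.

143 µV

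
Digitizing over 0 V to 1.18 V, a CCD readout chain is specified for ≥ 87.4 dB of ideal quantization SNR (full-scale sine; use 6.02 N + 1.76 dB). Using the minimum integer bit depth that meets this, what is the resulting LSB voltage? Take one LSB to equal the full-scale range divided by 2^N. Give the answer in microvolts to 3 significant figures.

Full-scale range = 1.18 V.
Required N = ⌈(87.4 − 1.76)/6.02⌉ = ⌈14.226⌉ = 15.
One LSB is 1.18 V / 32768 = 36.0 µV.

36.0 µV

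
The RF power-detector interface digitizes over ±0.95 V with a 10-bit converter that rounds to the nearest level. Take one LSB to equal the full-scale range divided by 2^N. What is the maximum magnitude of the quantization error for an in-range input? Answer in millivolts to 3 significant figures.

Range = 0.95 − (-0.95) = 1.9 V.
LSB = 1.9 V / 2^10 = 1.8555 mV.
Worst-case error for round-to-nearest is half an LSB: 0.928 mV.

0.928 mV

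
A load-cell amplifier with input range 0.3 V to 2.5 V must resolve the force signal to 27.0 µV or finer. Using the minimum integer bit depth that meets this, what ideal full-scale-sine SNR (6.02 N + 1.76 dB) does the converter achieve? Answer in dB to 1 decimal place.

Full-scale range = 2.5 V − (0.3 V) = 2.2 V.
Need 2^N ≥ 2.2 V / 27.0 µV = 81480 → N_min = 17.
Ideal SNR at N = 17: 6.02·17 + 1.76 = 104.1 dB.

104.1 dB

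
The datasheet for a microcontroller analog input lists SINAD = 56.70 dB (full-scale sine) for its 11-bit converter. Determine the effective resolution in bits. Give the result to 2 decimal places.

9.13 bits

ENOB = (SINAD − 1.76) / 6.02 = (56.70 − 1.76) / 6.02 = 54.94 / 6.02 = 9.1262.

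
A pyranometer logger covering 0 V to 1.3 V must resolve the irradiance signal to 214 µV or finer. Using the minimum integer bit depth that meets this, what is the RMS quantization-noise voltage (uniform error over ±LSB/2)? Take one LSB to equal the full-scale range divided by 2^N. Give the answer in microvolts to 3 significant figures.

V_FS = 1.3 V.
Required number of levels: 1.3/214 µV = 6074.8; smallest N with 2^N ≥ that is 13.
One LSB is 1.3 V / 8192 = 158.69 µV.
σ_q = LSB/√12 = 158.69 µV/3.4641 = 45.8 µV.

45.8 µV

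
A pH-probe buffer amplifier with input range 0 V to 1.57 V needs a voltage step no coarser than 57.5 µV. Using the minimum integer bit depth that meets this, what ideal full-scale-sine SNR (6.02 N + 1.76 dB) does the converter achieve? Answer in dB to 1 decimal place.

92.1 dB

Span = 1.57 V.
Need 2^N ≥ 1.57 V / 57.5 µV = 27300 → N_min = 15.
6.02(15) + 1.76 = 92.06 dB.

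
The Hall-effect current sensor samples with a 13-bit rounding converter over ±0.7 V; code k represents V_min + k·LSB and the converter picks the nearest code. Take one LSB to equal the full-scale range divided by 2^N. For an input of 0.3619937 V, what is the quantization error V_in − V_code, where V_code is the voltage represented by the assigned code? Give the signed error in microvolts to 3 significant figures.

Range = 0.7 − (-0.7) = 1.4 V. LSB = 1.4 V / 2^13 ≈ 170.9 µV.
Position in LSBs: (0.3619937 − (-0.7)) × 8192/1.4 = 6214.1803; rounding gives k = 6214.
V_code = V_min + k × range/2^13 = -0.7 + 6214 × 1.4/8192 = 0.3619628906 V.
V_in − V_code = 0.3619937 − (0.3619628906) = +30.8 µV.

+30.8 µV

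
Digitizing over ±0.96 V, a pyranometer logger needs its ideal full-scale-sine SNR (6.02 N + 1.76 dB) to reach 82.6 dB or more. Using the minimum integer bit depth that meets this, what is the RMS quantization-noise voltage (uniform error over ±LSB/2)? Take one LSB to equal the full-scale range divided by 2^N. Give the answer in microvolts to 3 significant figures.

33.8 µV

Span: 0.96 V − (-0.96 V) = 1.92 V.
Required N = ⌈(82.6 − 1.76)/6.02⌉ = ⌈13.429⌉ = 14.
LSB = 1.92 V / 2^14 = 117.19 µV.
RMS noise = LSB/√12 = 33.8 µV.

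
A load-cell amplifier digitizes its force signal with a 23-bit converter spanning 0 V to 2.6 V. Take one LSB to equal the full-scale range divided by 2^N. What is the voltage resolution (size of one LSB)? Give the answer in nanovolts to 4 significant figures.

309.9 nV

Range is 2.6 V.
Number of codes = 2^23 = 8388608.
LSB = 2.6 V / 2^23 = 309.9 nV.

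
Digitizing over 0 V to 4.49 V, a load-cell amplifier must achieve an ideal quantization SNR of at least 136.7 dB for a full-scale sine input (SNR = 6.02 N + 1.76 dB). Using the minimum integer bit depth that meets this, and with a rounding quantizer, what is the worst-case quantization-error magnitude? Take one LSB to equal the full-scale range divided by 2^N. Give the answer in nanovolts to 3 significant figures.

Range is 4.49 V.
6.02 N + 1.76 ≥ 136.7 gives N ≥ 22.415, so the minimum integer is 23.
LSB = 4.49 V / 2^23 = 0.53525 µV.
Max error for round-to-nearest is LSB/2 = 268 nV.

268 nV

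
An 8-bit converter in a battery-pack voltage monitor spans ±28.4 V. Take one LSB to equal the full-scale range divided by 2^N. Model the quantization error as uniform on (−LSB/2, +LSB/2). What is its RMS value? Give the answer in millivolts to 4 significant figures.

64.05 mV

The full-scale span is 28.4 − (-28.4) = 56.8 V.
LSB = 56.8 V ÷ 2^8 = 56.8/256 V = 221.875 mV.
σ_q = LSB/√12 = 221.875 mV/3.4641 = 64.05 mV.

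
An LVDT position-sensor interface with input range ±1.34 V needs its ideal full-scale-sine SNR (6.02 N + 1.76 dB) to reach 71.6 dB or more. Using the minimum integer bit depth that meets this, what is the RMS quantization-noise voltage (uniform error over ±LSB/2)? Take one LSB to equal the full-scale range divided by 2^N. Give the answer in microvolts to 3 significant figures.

Range = 1.34 − (-1.34) = 2.68 V.
Required N = ⌈(71.6 − 1.76)/6.02⌉ = ⌈11.601⌉ = 12.
Step size = 2.68/4096 V = 0.65430 mV.
V_rms = LSB/√12 = 189 µV.

189 µV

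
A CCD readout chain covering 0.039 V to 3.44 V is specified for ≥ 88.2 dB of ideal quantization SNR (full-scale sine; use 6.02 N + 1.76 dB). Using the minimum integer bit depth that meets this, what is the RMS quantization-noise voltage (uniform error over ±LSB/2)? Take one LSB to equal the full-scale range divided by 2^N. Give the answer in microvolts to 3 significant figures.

30.0 µV

The full-scale span is 3.44 − (0.039) = 3.401 V.
Solving 6.02 N ≥ 88.2 − 1.76: N ≥ 14.359. Round up → N = 15.
Step size = 3.401/32768 V = 103.79 µV.
V_rms = LSB/√12 = 30.0 µV.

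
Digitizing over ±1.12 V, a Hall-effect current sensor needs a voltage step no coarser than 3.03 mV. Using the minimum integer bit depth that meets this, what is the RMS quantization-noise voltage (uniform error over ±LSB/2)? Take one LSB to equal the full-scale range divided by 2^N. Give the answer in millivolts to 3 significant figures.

Span: 1.12 V − (-1.12 V) = 2.24 V.
Need 2^N ≥ 2.24 V / 3.03 mV = 739.3 → N_min = 10.
Step size = 2.24/1024 V = 2.1875 mV.
RMS noise = LSB/√12 = 0.631 mV.

0.631 mV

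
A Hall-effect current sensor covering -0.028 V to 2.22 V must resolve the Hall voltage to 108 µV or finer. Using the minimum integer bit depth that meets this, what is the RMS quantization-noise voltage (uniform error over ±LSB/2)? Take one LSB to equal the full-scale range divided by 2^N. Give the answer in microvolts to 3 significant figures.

Span: 2.22 V − (-0.028 V) = 2.248 V.
Need 2^N ≥ 2.248 V / 108 µV = 20810 → N_min = 15.
One LSB is 2.248 V / 32768 = 68.604 µV.
σ_q = LSB/√12 = 68.604 µV/3.4641 = 19.8 µV.

19.8 µV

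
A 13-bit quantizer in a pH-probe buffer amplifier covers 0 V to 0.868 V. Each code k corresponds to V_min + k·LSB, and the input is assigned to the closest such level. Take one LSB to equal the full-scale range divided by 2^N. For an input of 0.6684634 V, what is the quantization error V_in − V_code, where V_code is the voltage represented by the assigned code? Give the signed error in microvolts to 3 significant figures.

−19.5 µV

Range is 0.868 V. LSB = 0.868 V / 2^13 ≈ 106.0 µV.
(0.6684634 − (0)) / LSB = 0.6684634 × 8192/0.868 = 6308.8159. Nearest integer: k = 6309.
V_code = V_min + k × range/2^13 = 0 + 6309 × 0.868/8192 = 0.6684829102 V.
V_in − V_code = 0.6684634 − (0.6684829102) = −19.5 µV.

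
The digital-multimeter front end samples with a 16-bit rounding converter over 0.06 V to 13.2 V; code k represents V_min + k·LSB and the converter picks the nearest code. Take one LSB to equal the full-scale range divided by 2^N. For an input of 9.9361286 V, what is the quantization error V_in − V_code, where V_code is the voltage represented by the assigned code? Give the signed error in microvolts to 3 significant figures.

Range = 13.2 − (0.06) = 13.14 V. LSB = 13.14 V / 2^16 ≈ 200.5 µV.
Position in LSBs: (9.9361286 − (0.06)) × 65536/13.14 = 49257.3793; rounding gives k = 49257.
V_code = 0.06 + (49257/65536) × 13.14 = 9.9360525513 V.
V_in − V_code = 9.9361286 − (9.9360525513) = +76.0 µV.

+76.0 µV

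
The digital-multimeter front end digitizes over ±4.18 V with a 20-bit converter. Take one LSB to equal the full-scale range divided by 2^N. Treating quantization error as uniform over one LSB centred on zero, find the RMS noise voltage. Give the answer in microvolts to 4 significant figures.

Range = 4.18 − (-4.18) = 8.36 V.
LSB = 8.36 V / 2^20 = 7.97272 µV.
σ_q = LSB/√12 = 7.97272 µV/3.4641 = 2.302 µV.

2.302 µV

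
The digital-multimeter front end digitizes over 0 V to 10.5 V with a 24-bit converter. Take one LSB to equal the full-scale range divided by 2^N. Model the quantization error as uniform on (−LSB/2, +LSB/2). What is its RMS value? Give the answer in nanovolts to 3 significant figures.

181 nV

Full-scale range = 10.5 V.
LSB = 10.5 V ÷ 2^24 = 10.5/16777216 V = 0.62585 µV.
σ_q = LSB/√12 = 0.62585 µV/3.4641 = 181 nV.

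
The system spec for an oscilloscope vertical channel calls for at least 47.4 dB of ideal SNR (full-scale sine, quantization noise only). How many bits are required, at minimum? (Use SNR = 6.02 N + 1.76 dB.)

N ≥ (47.4 − 1.76)/6.02 = 7.581 → N_min = 8.

8 bits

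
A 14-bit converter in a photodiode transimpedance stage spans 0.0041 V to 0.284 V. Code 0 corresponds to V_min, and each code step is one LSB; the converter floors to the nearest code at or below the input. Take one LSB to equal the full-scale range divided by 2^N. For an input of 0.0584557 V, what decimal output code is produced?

The full-scale span is 0.284 − (0.0041) = 0.2799 V. LSB = 0.2799 V / 2^14 ≈ 17.08 µV.
V_in − V_min = 0.0584557 − (0.0041) = 0.0543557 V.
Divide by LSB: 0.0543557 × 16384/0.2799 = 3181.7213.
Truncating gives code 3181.

3181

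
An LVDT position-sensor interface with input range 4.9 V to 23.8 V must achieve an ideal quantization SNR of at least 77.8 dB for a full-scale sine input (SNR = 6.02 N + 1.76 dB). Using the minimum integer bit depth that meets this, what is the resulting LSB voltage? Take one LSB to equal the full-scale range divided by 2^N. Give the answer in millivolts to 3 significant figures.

Range = 23.8 − (4.9) = 18.9 V.
6.02 N + 1.76 ≥ 77.8 gives N ≥ 12.631, so the minimum integer is 13.
Step size = 18.9/8192 V = 2.31 mV.

2.31 mV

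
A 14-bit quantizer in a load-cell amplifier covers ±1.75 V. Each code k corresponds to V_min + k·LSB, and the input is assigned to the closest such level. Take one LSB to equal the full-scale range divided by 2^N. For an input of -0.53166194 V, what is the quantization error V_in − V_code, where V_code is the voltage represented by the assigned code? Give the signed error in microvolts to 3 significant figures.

+45.8 µV

Range = 1.75 − (-1.75) = 3.5 V. LSB = 3.5 V / 2^14 ≈ 213.6 µV.
(V_in − V_min)/LSB = (-0.53166194 − (-1.75)) × 16384/3.5 = 5703.2145 → nearest code k = 5703.
V_code = -1.75 + (5703/16384) × 3.5 = -0.53170776367 V.
Error = V_in − V_code = -0.53166194 − (-0.53170776367) = +45.8 µV.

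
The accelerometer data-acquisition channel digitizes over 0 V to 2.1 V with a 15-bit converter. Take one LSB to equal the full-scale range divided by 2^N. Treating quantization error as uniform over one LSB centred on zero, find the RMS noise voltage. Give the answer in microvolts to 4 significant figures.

18.50 µV

Span = 2.1 V.
One LSB is 2.1 V / 32768 = 64.0869 µV.
V_rms = LSB/√12 = 64.0869 µV / √12 = 18.50 µV.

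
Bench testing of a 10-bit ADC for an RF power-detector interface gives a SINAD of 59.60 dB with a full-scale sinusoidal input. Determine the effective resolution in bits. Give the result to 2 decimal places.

9.61 bits

ENOB = (59.60 − 1.76)/6.02 = 9.6080 bits.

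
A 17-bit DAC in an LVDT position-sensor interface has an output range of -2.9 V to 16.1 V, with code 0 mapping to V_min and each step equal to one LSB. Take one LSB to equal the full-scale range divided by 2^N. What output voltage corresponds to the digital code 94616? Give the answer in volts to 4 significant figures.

10.82 V

Span: 16.1 V − (-2.9 V) = 19 V. LSB = 19 V / 2^17.
V_out = V_min + code × LSB = -2.9 V + 94616 × 19 V / 131072
      = -2.9 V + 13.7154 V = 10.8154 V.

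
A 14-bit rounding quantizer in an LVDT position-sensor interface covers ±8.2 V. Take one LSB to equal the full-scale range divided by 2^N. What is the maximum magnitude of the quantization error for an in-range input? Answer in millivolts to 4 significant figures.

0.5005 mV

The full-scale span is 8.2 − (-8.2) = 16.4 V.
LSB = 16.4 V ÷ 2^14 = 16.4/16384 V = 1.00098 mV.
|e|_max = LSB/2 = 0.5005 mV.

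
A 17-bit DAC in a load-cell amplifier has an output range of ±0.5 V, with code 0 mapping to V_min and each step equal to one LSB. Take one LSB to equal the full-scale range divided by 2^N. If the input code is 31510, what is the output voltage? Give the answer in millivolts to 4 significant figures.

-259.6 mV

Span: 0.5 V − (-0.5 V) = 1 V. LSB = 1 V / 2^17.
V_out = V_min + code × LSB = -0.5 V + 31510 × 1 V / 131072
      = -0.5 + 0.240402 = -0.259598 V.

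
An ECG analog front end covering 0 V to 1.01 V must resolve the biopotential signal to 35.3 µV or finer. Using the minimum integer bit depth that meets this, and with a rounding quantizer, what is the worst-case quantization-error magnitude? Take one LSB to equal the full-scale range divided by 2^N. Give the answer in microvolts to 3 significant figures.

15.4 µV

Range is 1.01 V.
1.01 V / 35.3 µV = 28610. Since 2^14 = 16384 and 2^15 = 32768, N = 15.
LSB = 1.01 V / 2^15 = 30.823 µV.
Max error for round-to-nearest is LSB/2 = 15.4 µV.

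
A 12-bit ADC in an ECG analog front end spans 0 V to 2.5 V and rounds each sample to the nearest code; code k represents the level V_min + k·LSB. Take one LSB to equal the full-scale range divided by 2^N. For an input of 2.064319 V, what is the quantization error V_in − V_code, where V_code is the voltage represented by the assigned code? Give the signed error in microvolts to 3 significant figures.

+110 µV

V_FS = 2.5 V. LSB = 2.5 V / 2^12 ≈ 0.6104 mV.
(2.064319 − (0)) / LSB = 2.064319 × 4096/2.5 = 3382.1802. Nearest integer: k = 3382.
V_code = 0 + (3382/4096) × 2.5 = 2.064208984 V.
Error = V_in − V_code = 2.064319 − (2.064208984) = +110 µV.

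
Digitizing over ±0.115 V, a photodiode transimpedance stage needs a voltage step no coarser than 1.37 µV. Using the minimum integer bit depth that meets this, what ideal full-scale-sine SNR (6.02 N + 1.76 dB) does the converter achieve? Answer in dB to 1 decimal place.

110.1 dB

Span: 0.115 V − (-0.115 V) = 0.23 V.
Required number of levels: 0.23/1.37 µV = 167880; smallest N with 2^N ≥ that is 18.
6.02(18) + 1.76 = 110.12 dB.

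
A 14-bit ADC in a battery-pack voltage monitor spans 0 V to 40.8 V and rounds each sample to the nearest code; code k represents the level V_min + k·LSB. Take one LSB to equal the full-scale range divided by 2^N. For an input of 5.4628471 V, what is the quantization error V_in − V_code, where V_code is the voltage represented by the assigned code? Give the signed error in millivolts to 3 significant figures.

−0.727 mV

Full-scale range = 40.8 V. LSB = 40.8 V / 2^14 ≈ 2.490 mV.
Position in LSBs: (5.4628471 − (0)) × 16384/40.8 = 2193.7080; rounding gives k = 2194.
V_code = V_min + k × range/2^14 = 0 + 2194 × 40.8/16384 = 5.4635742188 V.
e = 5.4628471 − (5.4635742188) = −0.727 mV.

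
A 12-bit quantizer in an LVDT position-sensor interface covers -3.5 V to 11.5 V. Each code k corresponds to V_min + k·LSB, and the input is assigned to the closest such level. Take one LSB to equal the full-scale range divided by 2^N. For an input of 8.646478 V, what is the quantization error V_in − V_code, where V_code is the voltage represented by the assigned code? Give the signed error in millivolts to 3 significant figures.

Range = 11.5 − (-3.5) = 15 V. LSB = 15 V / 2^12 ≈ 3.662 mV.
Position in LSBs: (8.646478 − (-3.5)) × 4096/15 = 3316.7983; rounding gives k = 3317.
V_code = -3.5 + (3317/4096) × 15 = 8.647216797 V.
e = 8.646478 − (8.647216797) = −0.739 mV.

−0.739 mV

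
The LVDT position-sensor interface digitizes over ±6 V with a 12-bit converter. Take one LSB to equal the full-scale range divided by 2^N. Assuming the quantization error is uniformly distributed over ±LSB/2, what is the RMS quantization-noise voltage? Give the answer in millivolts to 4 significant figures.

0.8457 mV

Range = 6 − (-6) = 12 V.
LSB = 12 V ÷ 2^12 = 12/4096 V = 2.92969 mV.
V_rms = LSB/√12 = 2.92969 mV / √12 = 0.8457 mV.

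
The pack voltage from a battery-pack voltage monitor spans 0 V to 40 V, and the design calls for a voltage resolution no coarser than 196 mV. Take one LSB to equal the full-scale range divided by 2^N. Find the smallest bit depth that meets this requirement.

8 bits

Full-scale range = 40 V.
Required number of levels: 40/196 mV = 204.08; smallest N with 2^N ≥ that is 8.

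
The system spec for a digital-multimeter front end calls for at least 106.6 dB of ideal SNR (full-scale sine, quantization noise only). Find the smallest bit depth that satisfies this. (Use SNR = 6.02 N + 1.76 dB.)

6.02 N + 1.76 ≥ 106.6 gives N ≥ 17.415, so the minimum integer is 18.

18 bits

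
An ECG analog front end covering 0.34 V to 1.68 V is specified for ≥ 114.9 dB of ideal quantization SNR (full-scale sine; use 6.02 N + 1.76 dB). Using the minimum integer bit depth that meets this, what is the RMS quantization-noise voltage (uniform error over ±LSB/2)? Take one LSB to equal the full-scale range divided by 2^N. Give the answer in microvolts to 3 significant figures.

The full-scale span is 1.68 − (0.34) = 1.34 V.
N ≥ (114.9 − 1.76)/6.02 = 18.794 → N_min = 19.
One LSB is 1.34 V / 524288 = 2.5558 µV.
V_rms = LSB/√12 = 0.738 µV.

0.738 µV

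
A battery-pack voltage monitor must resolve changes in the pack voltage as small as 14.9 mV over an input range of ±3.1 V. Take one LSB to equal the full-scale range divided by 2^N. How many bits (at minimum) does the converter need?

9 bits

Span: 3.1 V − (-3.1 V) = 6.2 V.
Levels needed ≥ 6.2/14.9 mV = 416.1. 2^9 = 512 suffices, so N_min = 9.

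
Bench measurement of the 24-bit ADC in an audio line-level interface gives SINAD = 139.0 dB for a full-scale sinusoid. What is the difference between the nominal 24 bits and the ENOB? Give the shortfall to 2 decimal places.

1.20 bits

ENOB = (SINAD − 1.76)/6.02 = (139.0 − 1.76)/6.02 = 22.7973 bits.
Shortfall = 24 − 22.7973 = 1.2027 bits.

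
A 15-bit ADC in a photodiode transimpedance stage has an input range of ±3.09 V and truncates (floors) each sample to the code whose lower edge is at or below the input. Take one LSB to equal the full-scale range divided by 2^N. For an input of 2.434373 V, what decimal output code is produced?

29291

The full-scale span is 3.09 − (-3.09) = 6.18 V. LSB = 6.18 V / 2^15 ≈ 188.6 µV.
code = ⌊(V_in − V_min)/LSB⌋ = ⌊(V_in − V_min) × 2^15 / range⌋
     = ⌊(2.434373 − (-3.09)) × 32768 / 6.18⌋ = ⌊5.524373 × 32768/6.18⌋
     = ⌊29291.692⌋ = 29291.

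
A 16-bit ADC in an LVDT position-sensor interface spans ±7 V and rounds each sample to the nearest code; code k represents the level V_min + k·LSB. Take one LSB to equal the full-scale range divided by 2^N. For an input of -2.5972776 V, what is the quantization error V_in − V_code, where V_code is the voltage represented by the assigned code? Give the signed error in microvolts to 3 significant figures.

−48.6 µV

Range = 7 − (-7) = 14 V. LSB = 14 V / 2^16 ≈ 213.6 µV.
(-2.5972776 − (-7)) / LSB = 4.4027224 × 65536/14 = 20609.7725. Nearest integer: k = 20610.
V_code = -7 + (20610/65536) × 14 = -2.5972290039 V.
Error = V_in − V_code = -2.5972776 − (-2.5972290039) = −48.6 µV.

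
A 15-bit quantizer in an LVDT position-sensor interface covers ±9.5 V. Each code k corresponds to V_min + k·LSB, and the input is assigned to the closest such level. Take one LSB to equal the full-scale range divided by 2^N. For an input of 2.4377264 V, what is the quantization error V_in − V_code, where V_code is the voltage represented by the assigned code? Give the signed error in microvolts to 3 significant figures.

+104 µV

The full-scale span is 9.5 − (-9.5) = 19 V. LSB = 19 V / 2^15 ≈ 0.5798 mV.
Position in LSBs: (2.4377264 − (-9.5)) × 32768/19 = 20588.1799; rounding gives k = 20588.
Reconstructed level: -9.5 + 20588 × 19/32768 V = 2.4376220703 V.
Error = V_in − V_code = 2.4377264 − (2.4376220703) = +104 µV.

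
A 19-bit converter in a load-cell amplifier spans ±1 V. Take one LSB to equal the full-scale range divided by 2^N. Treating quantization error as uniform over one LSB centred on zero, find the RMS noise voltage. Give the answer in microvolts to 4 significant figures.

Span: 1 V − (-1 V) = 2 V.
LSB = 2 V ÷ 2^19 = 2/524288 V = 3.81470 µV.
For a uniform distribution on [−LSB/2, +LSB/2], V_rms = LSB/√12 = 3.81470 µV/3.4641 = 1.101 µV.

1.101 µV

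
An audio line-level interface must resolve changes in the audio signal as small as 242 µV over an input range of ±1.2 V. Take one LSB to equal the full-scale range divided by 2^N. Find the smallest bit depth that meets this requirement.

Full-scale range = 1.2 V − (-1.2 V) = 2.4 V.
Need 2^N ≥ 2.4 V / 242 µV = 9917 → N_min = 14.

14 bits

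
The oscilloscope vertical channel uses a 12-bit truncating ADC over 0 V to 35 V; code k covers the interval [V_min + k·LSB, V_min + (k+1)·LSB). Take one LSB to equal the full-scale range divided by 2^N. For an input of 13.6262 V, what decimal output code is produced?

Span = 35 V. LSB = 35 V / 2^12 ≈ 8.545 mV.
V_in − V_min = 13.6262 − (0) = 13.6262 V.
Divide by LSB: 13.6262 × 4096/35 = 1594.6547.
Truncating gives code 1594.

1594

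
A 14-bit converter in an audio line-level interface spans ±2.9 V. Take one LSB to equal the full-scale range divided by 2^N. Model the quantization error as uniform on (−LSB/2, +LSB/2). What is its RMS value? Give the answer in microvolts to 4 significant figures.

102.2 µV

The full-scale span is 2.9 − (-2.9) = 5.8 V.
LSB = 5.8 V ÷ 2^14 = 5.8/16384 V = 354.004 µV.
σ_q = LSB/√12 = 354.004 µV/3.4641 = 102.2 µV.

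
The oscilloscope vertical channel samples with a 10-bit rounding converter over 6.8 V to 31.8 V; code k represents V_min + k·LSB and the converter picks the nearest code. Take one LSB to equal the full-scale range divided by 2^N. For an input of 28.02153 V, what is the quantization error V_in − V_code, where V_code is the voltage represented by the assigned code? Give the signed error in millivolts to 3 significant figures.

Range = 31.8 − (6.8) = 25 V. LSB = 25 V / 2^10 ≈ 24.41 mV.
(28.02153 − (6.8)) / LSB = 21.22153 × 1024/25 = 869.2339. Nearest integer: k = 869.
V_code = V_min + k × range/2^10 = 6.8 + 869 × 25/1024 = 28.01582031 V.
e = 28.02153 − (28.01582031) = +5.71 mV.

+5.71 mV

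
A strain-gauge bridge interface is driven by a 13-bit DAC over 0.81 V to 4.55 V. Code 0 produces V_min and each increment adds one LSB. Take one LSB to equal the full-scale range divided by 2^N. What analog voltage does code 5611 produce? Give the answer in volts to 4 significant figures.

3.372 V

Full-scale range = 4.55 V − (0.81 V) = 3.74 V. LSB = 3.74 V / 2^13.
Output = V_min + (5611/8192) × range = 0.81 + 0.684937 × 3.74 V
      = 0.81 + 2.56166 = 3.37166 V.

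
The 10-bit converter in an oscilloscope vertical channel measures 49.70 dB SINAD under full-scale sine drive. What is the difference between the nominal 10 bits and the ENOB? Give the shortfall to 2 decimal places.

Effective bits = (49.70 − 1.76)/6.02 = 7.9635.
10 − 7.9635 = 2.04 bits below nominal.

2.04 bits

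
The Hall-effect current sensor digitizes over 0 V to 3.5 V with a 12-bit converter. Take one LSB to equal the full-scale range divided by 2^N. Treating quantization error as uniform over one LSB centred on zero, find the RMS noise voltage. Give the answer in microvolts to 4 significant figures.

246.7 µV

V_FS = 3.5 V.
One LSB is 3.5 V / 4096 = 0.854492 mV.
σ_q = LSB/√12 = 0.854492 mV/3.4641 = 246.7 µV.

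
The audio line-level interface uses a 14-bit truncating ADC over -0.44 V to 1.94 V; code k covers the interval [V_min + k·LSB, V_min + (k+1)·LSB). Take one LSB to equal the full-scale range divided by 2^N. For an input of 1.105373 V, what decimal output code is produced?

10638

The full-scale span is 1.94 − (-0.44) = 2.38 V. LSB = 2.38 V / 2^14 ≈ 145.3 µV.
code = ⌊(V_in − V_min)/LSB⌋ = ⌊(V_in − V_min) × 2^14 / range⌋
     = ⌊(1.105373 − (-0.44)) × 16384 / 2.38⌋ = ⌊1.545373 × 16384/2.38⌋
     = ⌊10638.400⌋ = 10638.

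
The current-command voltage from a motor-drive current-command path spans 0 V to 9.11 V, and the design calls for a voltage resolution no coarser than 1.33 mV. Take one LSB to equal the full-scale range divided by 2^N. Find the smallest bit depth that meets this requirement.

Range is 9.11 V.
Levels needed ≥ 9.11/1.33 mV = 6850. 2^13 = 8192 suffices, so N_min = 13.

13 bits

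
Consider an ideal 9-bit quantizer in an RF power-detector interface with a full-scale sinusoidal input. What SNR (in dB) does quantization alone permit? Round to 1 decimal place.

55.9 dB

Ideal quantization SNR: 6.02 × 9 + 1.76 dB = 55.9 dB.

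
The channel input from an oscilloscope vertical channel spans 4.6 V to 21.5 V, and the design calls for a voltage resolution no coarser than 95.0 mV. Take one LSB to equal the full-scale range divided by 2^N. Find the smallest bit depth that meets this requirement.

8 bits

Span: 21.5 V − (4.6 V) = 16.9 V.
Levels needed ≥ 16.9/95.0 mV = 177.9. 2^8 = 256 suffices, so N_min = 8.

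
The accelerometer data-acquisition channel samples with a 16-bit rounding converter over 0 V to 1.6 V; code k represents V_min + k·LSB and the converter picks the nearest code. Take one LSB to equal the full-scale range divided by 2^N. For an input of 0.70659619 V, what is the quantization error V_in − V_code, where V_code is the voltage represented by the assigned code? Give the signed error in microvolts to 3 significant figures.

+4.39 µV

V_FS = 1.6 V. LSB = 1.6 V / 2^16 ≈ 24.41 µV.
Position in LSBs: (0.70659619 − (0)) × 65536/1.6 = 28942.1799; rounding gives k = 28942.
Reconstructed level: 0 + 28942 × 1.6/65536 V = 0.70659179688 V.
e = 0.70659619 − (0.70659179688) = +4.39 µV.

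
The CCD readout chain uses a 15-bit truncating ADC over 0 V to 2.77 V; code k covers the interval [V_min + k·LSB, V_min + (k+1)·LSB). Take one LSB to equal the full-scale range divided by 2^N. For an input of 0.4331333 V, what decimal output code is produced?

Range is 2.77 V. LSB = 2.77 V / 2^15 ≈ 84.53 µV.
(V_in − V_min) × 2^15/range = (0.4331333 − (0)) × 32768/2.77 = 5123.795.
Floor → code = 5123.

5123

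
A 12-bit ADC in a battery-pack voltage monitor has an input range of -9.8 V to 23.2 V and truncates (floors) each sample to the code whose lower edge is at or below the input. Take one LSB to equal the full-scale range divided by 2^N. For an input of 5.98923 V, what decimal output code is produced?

Full-scale range = 23.2 V − (-9.8 V) = 33 V. LSB = 33 V / 2^12 ≈ 8.057 mV.
code = ⌊(V_in − V_min)/LSB⌋ = ⌊(V_in − V_min) × 2^12 / range⌋
     = ⌊(5.98923 − (-9.8)) × 4096 / 33⌋ = ⌊15.78923 × 4096/33⌋
     = ⌊1959.778⌋ = 1959.

1959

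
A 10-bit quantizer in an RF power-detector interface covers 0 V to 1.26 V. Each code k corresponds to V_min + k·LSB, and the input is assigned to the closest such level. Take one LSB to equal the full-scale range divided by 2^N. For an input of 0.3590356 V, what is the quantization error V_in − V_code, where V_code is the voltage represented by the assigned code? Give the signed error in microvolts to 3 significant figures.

−261 µV

Full-scale range = 1.26 V. LSB = 1.26 V / 2^10 ≈ 1.230 mV.
Position in LSBs: (0.3590356 − (0)) × 1024/1.26 = 291.7877; rounding gives k = 292.
Reconstructed level: 0 + 292 × 1.26/1024 V = 0.3592968750 V.
Error = V_in − V_code = 0.3590356 − (0.3592968750) = −261 µV.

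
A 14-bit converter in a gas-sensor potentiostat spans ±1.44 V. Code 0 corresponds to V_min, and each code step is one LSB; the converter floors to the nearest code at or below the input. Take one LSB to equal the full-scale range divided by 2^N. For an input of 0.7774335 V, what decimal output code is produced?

Range = 1.44 − (-1.44) = 2.88 V. LSB = 2.88 V / 2^14 ≈ 175.8 µV.
code = ⌊(V_in − V_min)/LSB⌋ = ⌊(V_in − V_min) × 2^14 / range⌋
     = ⌊(0.7774335 − (-1.44)) × 16384 / 2.88⌋ = ⌊2.2174335 × 16384/2.88⌋
     = ⌊12614.733⌋ = 12614.

12614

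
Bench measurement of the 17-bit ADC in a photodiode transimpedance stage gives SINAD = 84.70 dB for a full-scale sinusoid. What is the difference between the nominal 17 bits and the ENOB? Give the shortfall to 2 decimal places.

3.22 bits

N_eff = (84.70 − 1.76)/6.02 = 13.7774 bits.
17 − 13.7774 = 3.22 bits below nominal.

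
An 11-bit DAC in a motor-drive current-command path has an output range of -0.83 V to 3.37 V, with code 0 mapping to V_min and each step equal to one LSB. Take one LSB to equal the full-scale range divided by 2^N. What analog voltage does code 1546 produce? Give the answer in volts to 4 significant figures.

Span: 3.37 V − (-0.83 V) = 4.2 V. LSB = 4.2 V / 2^11.
V_out = V_min + code × LSB = -0.83 V + 1546 × 4.2 V / 2048
      = -0.83 + 3.17051 = 2.34051 V.

2.341 V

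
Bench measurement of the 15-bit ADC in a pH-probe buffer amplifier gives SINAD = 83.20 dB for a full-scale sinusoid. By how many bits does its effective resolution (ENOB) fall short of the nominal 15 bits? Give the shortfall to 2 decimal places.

1.47 bits

Effective bits = (83.20 − 1.76)/6.02 = 13.5282.
Lost resolution: 15 − 13.5282 = 1.4718 bits.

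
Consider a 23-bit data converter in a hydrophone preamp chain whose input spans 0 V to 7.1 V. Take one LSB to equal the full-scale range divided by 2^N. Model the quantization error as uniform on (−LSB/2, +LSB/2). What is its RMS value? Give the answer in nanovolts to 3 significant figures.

244 nV

V_FS = 7.1 V.
LSB = 7.1 V ÷ 2^23 = 7.1/8388608 V = 0.84639 µV.
σ_q = LSB/√12 = 0.84639 µV/3.4641 = 244 nV.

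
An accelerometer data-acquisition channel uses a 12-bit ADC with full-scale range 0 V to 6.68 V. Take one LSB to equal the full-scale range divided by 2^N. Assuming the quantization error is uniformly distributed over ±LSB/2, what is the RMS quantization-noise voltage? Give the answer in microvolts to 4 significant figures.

V_FS = 6.68 V.
One LSB is 6.68 V / 4096 = 1.63086 mV.
For a uniform distribution on [−LSB/2, +LSB/2], V_rms = LSB/√12 = 1.63086 mV/3.4641 = 470.8 µV.

470.8 µV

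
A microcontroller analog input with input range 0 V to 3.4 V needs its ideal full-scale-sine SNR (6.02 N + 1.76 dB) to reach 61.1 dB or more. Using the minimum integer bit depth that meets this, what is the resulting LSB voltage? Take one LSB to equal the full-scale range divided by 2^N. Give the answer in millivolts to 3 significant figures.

3.32 mV

Span = 3.4 V.
Solving 6.02 N ≥ 61.1 − 1.76: N ≥ 9.857. Round up → N = 10.
LSB = 3.4 V ÷ 2^10 = 3.4/1024 V = 3.32 mV.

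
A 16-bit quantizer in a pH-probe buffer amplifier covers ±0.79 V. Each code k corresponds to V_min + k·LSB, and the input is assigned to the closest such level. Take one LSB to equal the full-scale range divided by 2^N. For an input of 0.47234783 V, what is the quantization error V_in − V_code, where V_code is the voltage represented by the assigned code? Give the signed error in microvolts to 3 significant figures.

Full-scale range = 0.79 V − (-0.79 V) = 1.58 V. LSB = 1.58 V / 2^16 ≈ 24.11 µV.
Position in LSBs: (0.47234783 − (-0.79)) × 65536/1.58 = 52360.2705; rounding gives k = 52360.
V_code = -0.79 + (52360/65536) × 1.58 = 0.47234130859 V.
Error = V_in − V_code = 0.47234783 − (0.47234130859) = +6.52 µV.

+6.52 µV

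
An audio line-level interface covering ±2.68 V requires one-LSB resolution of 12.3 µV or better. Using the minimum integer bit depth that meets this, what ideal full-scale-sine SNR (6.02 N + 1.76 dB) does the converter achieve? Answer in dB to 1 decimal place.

116.1 dB

Range = 2.68 − (-2.68) = 5.36 V.
Need 2^N ≥ 5.36 V / 12.3 µV = 435800 → N_min = 19.
SNR = 6.02 × 19 + 1.76 = 116.14 dB.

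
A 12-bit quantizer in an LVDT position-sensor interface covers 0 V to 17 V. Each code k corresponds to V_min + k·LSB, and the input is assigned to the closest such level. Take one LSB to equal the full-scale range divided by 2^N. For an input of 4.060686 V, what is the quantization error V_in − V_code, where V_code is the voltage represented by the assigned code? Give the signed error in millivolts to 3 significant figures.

Range is 17 V. LSB = 17 V / 2^12 ≈ 4.150 mV.
Position in LSBs: (4.060686 − (0)) × 4096/17 = 978.3865; rounding gives k = 978.
V_code = V_min + k × range/2^12 = 0 + 978 × 17/4096 = 4.059082031 V.
e = 4.060686 − (4.059082031) = +1.60 mV.

+1.60 mV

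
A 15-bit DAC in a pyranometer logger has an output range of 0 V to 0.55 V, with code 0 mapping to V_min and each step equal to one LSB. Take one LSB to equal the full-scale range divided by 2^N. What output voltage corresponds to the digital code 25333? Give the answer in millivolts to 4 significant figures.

Span = 0.55 V. LSB = 0.55 V / 2^15.
V_out = 0 + 25333 × (0.55/32768) V
      = 0 V + 0.425206 V = 0.425206 V.

425.2 mV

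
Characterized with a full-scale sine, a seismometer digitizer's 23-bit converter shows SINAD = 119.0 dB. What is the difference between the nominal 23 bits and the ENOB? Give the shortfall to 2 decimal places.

3.52 bits

ENOB = (SINAD − 1.76)/6.02 = (119.0 − 1.76)/6.02 = 19.4751 bits.
Shortfall = 23 − 19.4751 = 3.5249 bits.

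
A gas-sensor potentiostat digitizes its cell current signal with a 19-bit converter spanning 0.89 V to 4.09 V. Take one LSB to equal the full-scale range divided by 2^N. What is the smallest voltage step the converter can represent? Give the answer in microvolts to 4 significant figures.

The full-scale span is 4.09 − (0.89) = 3.2 V.
2^19 = 524288 levels.
One LSB is 3.2 V / 524288 = 6.104 µV.

6.104 µV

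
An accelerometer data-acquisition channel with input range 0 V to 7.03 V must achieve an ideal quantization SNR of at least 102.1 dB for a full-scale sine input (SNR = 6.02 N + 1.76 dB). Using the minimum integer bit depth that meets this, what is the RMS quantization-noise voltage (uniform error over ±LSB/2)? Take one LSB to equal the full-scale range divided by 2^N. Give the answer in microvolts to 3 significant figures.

Range is 7.03 V.
6.02 N + 1.76 ≥ 102.1 gives N ≥ 16.668, so the minimum integer is 17.
One LSB is 7.03 V / 131072 = 53.635 µV.
σ_q = LSB/√12 = 53.635 µV/3.4641 = 15.5 µV.

15.5 µV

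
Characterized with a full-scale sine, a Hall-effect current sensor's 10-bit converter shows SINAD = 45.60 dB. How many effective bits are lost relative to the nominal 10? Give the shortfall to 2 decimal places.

Effective bits = (45.60 − 1.76)/6.02 = 7.2824.
Lost resolution: 10 − 7.2824 = 2.7176 bits.

2.72 bits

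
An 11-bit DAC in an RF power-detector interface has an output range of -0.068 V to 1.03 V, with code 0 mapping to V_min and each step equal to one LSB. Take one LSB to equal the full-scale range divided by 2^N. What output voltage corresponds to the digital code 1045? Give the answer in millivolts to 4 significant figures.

492.3 mV

Full-scale range = 1.03 V − (-0.068 V) = 1.098 V. LSB = 1.098 V / 2^11.
V_out = V_min + code × LSB = -0.068 V + 1045 × 1.098 V / 2048
      = -0.068 V + 0.560259 V = 0.492259 V.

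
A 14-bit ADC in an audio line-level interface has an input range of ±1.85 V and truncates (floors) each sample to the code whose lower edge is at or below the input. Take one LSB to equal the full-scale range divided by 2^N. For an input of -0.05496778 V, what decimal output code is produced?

Range = 1.85 − (-1.85) = 3.7 V. LSB = 3.7 V / 2^14 ≈ 225.8 µV.
V_in − V_min = -0.05496778 − (-1.85) = 1.79503222 V.
Divide by LSB: 1.79503222 × 16384/3.7 = 7948.5967.
Truncating gives code 7948.

7948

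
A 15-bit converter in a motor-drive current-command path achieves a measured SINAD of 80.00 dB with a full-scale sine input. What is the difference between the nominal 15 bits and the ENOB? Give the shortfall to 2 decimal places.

2.00 bits

N_eff = (80.00 − 1.76)/6.02 = 12.9967 bits.
Shortfall = 15 − 12.9967 = 2.0033 bits.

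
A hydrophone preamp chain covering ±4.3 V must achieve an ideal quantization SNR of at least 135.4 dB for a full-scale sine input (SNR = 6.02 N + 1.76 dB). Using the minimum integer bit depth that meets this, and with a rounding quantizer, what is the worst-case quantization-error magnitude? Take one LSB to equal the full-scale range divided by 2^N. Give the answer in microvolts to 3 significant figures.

0.513 µV

Span: 4.3 V − (-4.3 V) = 8.6 V.
N ≥ (135.4 − 1.76)/6.02 = 22.199 → N_min = 23.
Step size = 8.6/8388608 V = 1.0252 µV.
Max error for round-to-nearest is LSB/2 = 0.513 µV.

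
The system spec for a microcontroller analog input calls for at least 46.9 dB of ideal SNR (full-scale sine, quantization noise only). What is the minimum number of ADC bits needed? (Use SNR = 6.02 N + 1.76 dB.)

8 bits

Required N = ⌈(46.9 − 1.76)/6.02⌉ = ⌈7.498⌉ = 8.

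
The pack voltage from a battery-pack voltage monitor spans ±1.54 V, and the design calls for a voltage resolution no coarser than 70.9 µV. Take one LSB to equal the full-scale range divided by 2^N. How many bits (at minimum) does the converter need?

16 bits

Range = 1.54 − (-1.54) = 3.08 V.
3.08 V / 70.9 µV = 43440. Since 2^15 = 32768 and 2^16 = 65536, N = 16.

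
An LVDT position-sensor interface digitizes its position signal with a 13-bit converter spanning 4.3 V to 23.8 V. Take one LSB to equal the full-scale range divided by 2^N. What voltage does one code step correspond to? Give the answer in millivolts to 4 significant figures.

2.380 mV

Span: 23.8 V − (4.3 V) = 19.5 V.
There are 2^13 = 8192 steps.
One LSB is 19.5 V / 8192 = 2.380 mV.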